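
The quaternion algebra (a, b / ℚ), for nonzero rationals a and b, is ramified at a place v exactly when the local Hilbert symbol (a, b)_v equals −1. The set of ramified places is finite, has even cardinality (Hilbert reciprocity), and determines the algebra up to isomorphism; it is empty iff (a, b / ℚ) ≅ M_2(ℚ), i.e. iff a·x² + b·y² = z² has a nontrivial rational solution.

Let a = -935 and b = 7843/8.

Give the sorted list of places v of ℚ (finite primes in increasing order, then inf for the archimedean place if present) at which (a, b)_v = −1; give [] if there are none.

(a, b) ≡ (-935, 15686) mod (ℚ^×)²; places V = {2, 5, 11, 17, 23, 31, ∞}.
(a,b)_∞: sgn(-935)=−, sgn(15686)=+, so +1.
(a,b)_2: α=0, β=-3; u≡1, v≡3 (mod 8); ε(u)ε(v)=0·1, αω(v)=0·1, βω(u)=-3·0; sum ≡ 0  ⇒  +1.
(a,b)_17: α=1, u≡13; β=0, v≡5 (mod 17); (13|17)=+1, (5|17)=-1; sign (−1)^0·+1^0·-1^1 = -1.
(a,b)_23: α=0, u≡8; β=1, v≡11 (mod 23); (8|23)=+1, (11|23)=-1; sign (−1)^0·+1^1·-1^0 = +1.
(a,b)_31: α=0, u≡26; β=1, v≡20 (mod 31); (26|31)=-1, (20|31)=+1; sign (−1)^0·-1^1·+1^0 = -1.
(a,b)_5: α=1, u≡3; β=0, v≡1 (mod 5); (3|5)=-1, (1|5)=+1; sign (−1)^0·-1^0·+1^1 = +1.
(a,b)_11: α=1, u≡3; β=1, v≡8 (mod 11); (3|11)=+1, (8|11)=-1; sign (−1)^1·+1^1·-1^1 = +1.
|Ram(-935, 15686)| = 2, even; anisotropic at {17, 31}.

[17, 31]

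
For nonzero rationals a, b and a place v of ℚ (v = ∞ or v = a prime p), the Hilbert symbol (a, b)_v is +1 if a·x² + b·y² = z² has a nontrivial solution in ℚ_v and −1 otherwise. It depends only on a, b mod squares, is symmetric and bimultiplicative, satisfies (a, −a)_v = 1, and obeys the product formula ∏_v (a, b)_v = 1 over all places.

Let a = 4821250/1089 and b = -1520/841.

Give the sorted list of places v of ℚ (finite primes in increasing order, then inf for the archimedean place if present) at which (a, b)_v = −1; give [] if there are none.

[7, 29]

Mod squares: a ≡ 7714, b ≡ -95. Check v ∈ {∞, 2, 3, 5, 7, 11, 19, 29}.
v=2: v_2(a)=1, v_2(b)=4; units ≡ 1, 1 (mod 8); ε·ε+αω+βω = 0·0+1·0+4·0 ≡ 0  ⇒  (a,b)_2 = +1.
v=11: a=11^-2·(≡3), b=11^0·(≡4) mod 11; (3|11)=+1, (4|11)=+1; (−1)^{-2·0·5}·(+1)^0·(+1)^-2 = +1.
v=19: a=19^1·(≡4), b=19^1·(≡3) mod 19; (4|19)=+1, (3|19)=-1; (−1)^{1·1·9}·(+1)^1·(-1)^1 = +1.
v=∞: 7714 > 0 and -95 < 0  ⇒  (a,b)_∞ = +1.
v=7: a=7^1·(≡5), b=7^0·(≡6) mod 7; (5|7)=-1, (6|7)=-1; (−1)^{1·0·3}·(-1)^0·(-1)^1 = -1.
v=29: a=29^1·(≡5), b=29^-2·(≡17) mod 29; (5|29)=+1, (17|29)=-1; (−1)^{1·-2·14}·(+1)^-2·(-1)^1 = -1.
v=3: a=3^-2·(≡1), b=3^0·(≡1) mod 3; (1|3)=+1, (1|3)=+1; (−1)^{-2·0·1}·(+1)^0·(+1)^-2 = +1.
v=5: a=5^4·(≡1), b=5^1·(≡1) mod 5; (1|5)=+1, (1|5)=+1; (−1)^{4·1·2}·(+1)^1·(+1)^4 = +1.
Ram(7714, -95) = {7, 29}; no ℚ_7-point on the conic.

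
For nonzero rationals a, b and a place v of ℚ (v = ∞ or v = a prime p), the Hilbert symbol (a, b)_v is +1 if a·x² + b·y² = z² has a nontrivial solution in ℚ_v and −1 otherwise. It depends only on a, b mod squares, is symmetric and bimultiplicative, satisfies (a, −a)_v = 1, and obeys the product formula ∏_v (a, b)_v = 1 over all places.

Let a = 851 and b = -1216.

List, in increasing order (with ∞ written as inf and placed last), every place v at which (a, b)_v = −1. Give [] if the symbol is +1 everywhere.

[19, 37]

Mod squares: a ≡ 851, b ≡ -19. Check v ∈ {∞, 2, 19, 23, 37}.
v=19: a=19^0·(≡15), b=19^1·(≡12) mod 19; (15|19)=-1, (12|19)=-1; (−1)^{0·1·9}·(-1)^1·(-1)^0 = -1.
v=2: v_2(a)=0, v_2(b)=6; units ≡ 3, 5 (mod 8); ε·ε+αω+βω = 1·0+0·1+6·1 ≡ 0  ⇒  (a,b)_2 = +1.
v=23: a=23^1·(≡14), b=23^0·(≡3) mod 23; (14|23)=-1, (3|23)=+1; (−1)^{1·0·11}·(-1)^0·(+1)^1 = +1.
v=37: a=37^1·(≡23), b=37^0·(≡5) mod 37; (23|37)=-1, (5|37)=-1; (−1)^{1·0·18}·(-1)^0·(-1)^1 = -1.
v=∞: 851 > 0 and -19 < 0  ⇒  (a,b)_∞ = +1.
|Ram(851, -19)| = 2, even; anisotropic at {19, 37}.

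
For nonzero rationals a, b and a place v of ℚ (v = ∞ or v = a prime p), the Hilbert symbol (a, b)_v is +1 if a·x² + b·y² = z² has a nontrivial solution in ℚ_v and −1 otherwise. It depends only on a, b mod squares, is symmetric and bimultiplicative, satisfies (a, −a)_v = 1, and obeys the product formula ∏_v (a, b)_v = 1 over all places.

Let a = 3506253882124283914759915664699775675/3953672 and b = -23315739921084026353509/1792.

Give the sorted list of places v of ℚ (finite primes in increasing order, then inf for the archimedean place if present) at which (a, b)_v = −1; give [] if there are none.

[2, 11]

(a, b) ≡ (30566, -43043) mod (ℚ^×)²; places V = {2, 3, 5, 7, 11, 13, 17, 19, 23, 29, 31, 37, 43, ∞}.
(a,b)_23: α=2, u≡7; β=0, v≡3 (mod 23); (7|23)=-1, (3|23)=+1; sign (−1)^0·-1^0·+1^2 = +1.
(a,b)_43: α=2, u≡31; β=1, v≡24 (mod 43); (31|43)=+1, (24|43)=+1; sign (−1)^0·+1^1·+1^2 = +1.
(a,b)_29: α=3, u≡14; β=2, v≡13 (mod 29); (14|29)=-1, (13|29)=+1; sign (−1)^0·-1^2·+1^3 = +1.
(a,b)_7: α=0, u≡4; β=-1, v≡4 (mod 7); (4|7)=+1, (4|7)=+1; sign (−1)^0·+1^-1·+1^0 = +1.
(a,b)_2: α=-3, β=-8; u≡3, v≡5 (mod 8); ε(u)ε(v)=1·0, αω(v)=-3·1, βω(u)=-8·1; sum ≡ 1  ⇒  -1.
(a,b)_19: α=-2, u≡12; β=0, v≡16 (mod 19); (12|19)=-1, (16|19)=+1; sign (−1)^0·-1^0·+1^-2 = +1.
(a,b)_37: α=-2, u≡26; β=0, v≡4 (mod 37); (26|37)=+1, (4|37)=+1; sign (−1)^0·+1^0·+1^-2 = +1.
(a,b)_31: α=3, u≡28; β=2, v≡9 (mod 31); (28|31)=+1, (9|31)=+1; sign (−1)^0·+1^2·+1^3 = +1.
(a,b)_∞: sgn(30566)=+, sgn(-43043)=−, so +1.
(a,b)_3: α=8, u≡2; β=8, v≡1 (mod 3); (2|3)=-1, (1|3)=+1; sign (−1)^0·-1^8·+1^8 = +1.
(a,b)_5: α=2, u≡1; β=0, v≡3 (mod 5); (1|5)=+1, (3|5)=-1; sign (−1)^0·+1^0·-1^2 = +1.
(a,b)_17: α=3, u≡15; β=2, v≡9 (mod 17); (15|17)=+1, (9|17)=+1; sign (−1)^0·+1^2·+1^3 = +1.
(a,b)_11: α=8, u≡6; β=5, v≡9 (mod 11); (6|11)=-1, (9|11)=+1; sign (−1)^0·-1^5·+1^8 = -1.
(a,b)_13: α=4, u≡3; β=3, v≡4 (mod 13); (3|13)=+1, (4|13)=+1; sign (−1)^0·+1^3·+1^4 = +1.
|Ram(30566, -43043)| = 2, even; anisotropic at {2, 11}.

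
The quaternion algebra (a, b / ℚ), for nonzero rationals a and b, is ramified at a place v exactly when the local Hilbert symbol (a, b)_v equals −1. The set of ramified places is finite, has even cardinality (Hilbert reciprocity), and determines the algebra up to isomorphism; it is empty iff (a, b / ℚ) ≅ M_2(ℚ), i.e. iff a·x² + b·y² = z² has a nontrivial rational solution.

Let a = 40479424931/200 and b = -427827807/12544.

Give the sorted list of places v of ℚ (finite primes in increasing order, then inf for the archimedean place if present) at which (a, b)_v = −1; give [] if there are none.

(a, b) ≡ (266662, -392863) mod (ℚ^×)²; places V = {2, 3, 5, 7, 11, 17, 19, 23, 29, 31, ∞}.
(a,b)_7: α=0, u≡2; β=-2, v≡5 (mod 7); (2|7)=+1, (5|7)=-1; sign (−1)^0·+1^-2·-1^0 = +1.
(a,b)_19: α=2, u≡4; β=1, v≡2 (mod 19); (4|19)=+1, (2|19)=-1; sign (−1)^0·+1^1·-1^2 = +1.
(a,b)_31: α=1, u≡3; β=1, v≡26 (mod 31); (3|31)=-1, (26|31)=-1; sign (−1)^1·-1^1·-1^1 = -1.
(a,b)_11: α=1, u≡5; β=2, v≡10 (mod 11); (5|11)=+1, (10|11)=-1; sign (−1)^0·+1^2·-1^1 = -1.
(a,b)_2: α=-3, β=-8; u≡3, v≡1 (mod 8); ε(u)ε(v)=1·0, αω(v)=-3·0, βω(u)=-8·1; sum ≡ 0  ⇒  +1.
(a,b)_3: α=0, u≡1; β=2, v≡2 (mod 3); (1|3)=+1, (2|3)=-1; sign (−1)^0·+1^2·-1^0 = +1.
(a,b)_∞: sgn(266662)=+, sgn(-392863)=−, so +1.
(a,b)_29: α=2, u≡9; β=1, v≡25 (mod 29); (9|29)=+1, (25|29)=+1; sign (−1)^0·+1^1·+1^2 = +1.
(a,b)_17: α=1, u≡3; β=0, v≡5 (mod 17); (3|17)=-1, (5|17)=-1; sign (−1)^0·-1^0·-1^1 = -1.
(a,b)_5: α=-2, u≡2; β=0, v≡2 (mod 5); (2|5)=-1, (2|5)=-1; sign (−1)^0·-1^0·-1^-2 = +1.
(a,b)_23: α=1, u≡13; β=1, v≡2 (mod 23); (13|23)=+1, (2|23)=+1; sign (−1)^1·+1^1·+1^1 = -1.
(266662, -392863 / ℚ) ramifies at {11, 17, 23, 31}: a division algebra.

[11, 17, 23, 31]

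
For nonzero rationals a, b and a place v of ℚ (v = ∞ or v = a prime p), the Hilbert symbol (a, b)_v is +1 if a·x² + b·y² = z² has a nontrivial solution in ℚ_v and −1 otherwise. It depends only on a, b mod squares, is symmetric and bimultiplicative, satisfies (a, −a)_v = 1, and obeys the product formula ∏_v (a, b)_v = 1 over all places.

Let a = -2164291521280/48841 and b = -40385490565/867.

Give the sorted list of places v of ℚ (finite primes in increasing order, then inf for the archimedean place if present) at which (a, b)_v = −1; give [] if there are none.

[3, 7, 43, inf]

Mod squares: a ≡ -326155, b ≡ -6849255. Check v ∈ {∞, 2, 3, 5, 7, 13, 17, 19, 23, 37, 41, 43}.
v=23: a=23^2·(≡6), b=23^0·(≡7) mod 23; (6|23)=+1, (7|23)=-1; (−1)^{2·0·11}·(+1)^0·(-1)^2 = +1.
v=2: v_2(a)=8, v_2(b)=0; units ≡ 5, 1 (mod 8); ε·ε+αω+βω = 0·0+8·0+0·1 ≡ 0  ⇒  (a,b)_2 = +1.
v=∞: -326155 < 0 and -6849255 < 0  ⇒  (a,b)_∞ = -1.
v=43: a=43^1·(≡2), b=43^1·(≡29) mod 43; (2|43)=-1, (29|43)=-1; (−1)^{1·1·21}·(-1)^1·(-1)^1 = -1.
v=41: a=41^1·(≡32), b=41^1·(≡20) mod 41; (32|41)=+1, (20|41)=+1; (−1)^{1·1·20}·(+1)^1·(+1)^1 = +1.
v=13: a=13^-2·(≡7), b=13^0·(≡1) mod 13; (7|13)=-1, (1|13)=+1; (−1)^{-2·0·6}·(-1)^0·(+1)^-2 = +1.
v=3: a=3^0·(≡2), b=3^-1·(≡2) mod 3; (2|3)=-1, (2|3)=-1; (−1)^{0·-1·1}·(-1)^-1·(-1)^0 = -1.
v=37: a=37^1·(≡12), b=37^1·(≡9) mod 37; (12|37)=+1, (9|37)=+1; (−1)^{1·1·18}·(+1)^1·(+1)^1 = +1.
v=19: a=19^0·(≡8), b=19^2·(≡11) mod 19; (8|19)=-1, (11|19)=+1; (−1)^{0·2·9}·(-1)^2·(+1)^0 = +1.
v=17: a=17^-2·(≡11), b=17^-2·(≡11) mod 17; (11|17)=-1, (11|17)=-1; (−1)^{-2·-2·8}·(-1)^-2·(-1)^-2 = +1.
v=5: a=5^1·(≡4), b=5^1·(≡1) mod 5; (4|5)=+1, (1|5)=+1; (−1)^{1·1·2}·(+1)^1·(+1)^1 = +1.
v=7: a=7^2·(≡3), b=7^3·(≡2) mod 7; (3|7)=-1, (2|7)=+1; (−1)^{2·3·3}·(-1)^3·(+1)^2 = -1.
Ram(-326155, -6849255) = {3, 7, 43, ∞}; no ℚ_3-point on the conic.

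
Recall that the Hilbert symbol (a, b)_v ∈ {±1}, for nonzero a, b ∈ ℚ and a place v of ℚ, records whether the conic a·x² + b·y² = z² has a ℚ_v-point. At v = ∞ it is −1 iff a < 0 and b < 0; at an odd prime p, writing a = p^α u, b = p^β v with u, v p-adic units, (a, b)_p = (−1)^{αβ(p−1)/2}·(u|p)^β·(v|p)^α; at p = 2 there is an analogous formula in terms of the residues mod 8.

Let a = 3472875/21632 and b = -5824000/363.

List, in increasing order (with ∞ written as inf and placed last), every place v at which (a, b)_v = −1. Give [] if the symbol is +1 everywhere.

(a, b) ≡ (70, -2730) mod (ℚ^×)²; places V = {2, 3, 5, 7, 11, 13, ∞}.
(a,b)_∞: sgn(70)=+, sgn(-2730)=−, so +1.
(a,b)_7: α=3, u≡5; β=1, v≡1 (mod 7); (5|7)=-1, (1|7)=+1; sign (−1)^1·-1^1·+1^3 = +1.
(a,b)_13: α=-2, u≡5; β=1, v≡7 (mod 13); (5|13)=-1, (7|13)=-1; sign (−1)^0·-1^1·-1^-2 = -1.
(a,b)_2: α=-7, β=9; u≡3, v≡3 (mod 8); ε(u)ε(v)=1·1, αω(v)=-7·1, βω(u)=9·1; sum ≡ 1  ⇒  -1.
(a,b)_11: α=0, u≡9; β=-2, v≡9 (mod 11); (9|11)=+1, (9|11)=+1; sign (−1)^0·+1^-2·+1^0 = +1.
(a,b)_3: α=4, u≡1; β=-1, v≡2 (mod 3); (1|3)=+1, (2|3)=-1; sign (−1)^0·+1^-1·-1^4 = +1.
(a,b)_5: α=3, u≡4; β=3, v≡1 (mod 5); (4|5)=+1, (1|5)=+1; sign (−1)^0·+1^3·+1^3 = +1.
Ram(70, -2730) = {2, 13}; no ℚ_2-point on the conic.

[2, 13]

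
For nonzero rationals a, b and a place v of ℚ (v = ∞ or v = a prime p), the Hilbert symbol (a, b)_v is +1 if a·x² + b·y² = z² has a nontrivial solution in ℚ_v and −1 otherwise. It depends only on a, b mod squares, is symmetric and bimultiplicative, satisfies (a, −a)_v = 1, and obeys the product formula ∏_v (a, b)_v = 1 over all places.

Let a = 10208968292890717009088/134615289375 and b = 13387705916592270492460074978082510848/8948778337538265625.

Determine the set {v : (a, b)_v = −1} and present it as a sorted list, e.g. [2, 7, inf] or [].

[2, 7, 13, 37]

Mod squares: a ≡ 1678061, b ≡ 598. Check v ∈ {∞, 2, 3, 5, 7, 11, 13, 17, 19, 23, 31, 37, 43}.
v=7: a=7^-1·(≡4), b=7^-2·(≡6) mod 7; (4|7)=+1, (6|7)=-1; (−1)^{-1·-2·3}·(+1)^-2·(-1)^-1 = -1.
v=37: a=37^1·(≡9), b=37^2·(≡24) mod 37; (9|37)=+1, (24|37)=-1; (−1)^{1·2·18}·(+1)^2·(-1)^1 = -1.
v=17: a=17^0·(≡4), b=17^2·(≡12) mod 17; (4|17)=+1, (12|17)=-1; (−1)^{0·2·8}·(+1)^2·(-1)^0 = +1.
v=31: a=31^3·(≡14), b=31^6·(≡20) mod 31; (14|31)=+1, (20|31)=+1; (−1)^{3·6·15}·(+1)^6·(+1)^3 = +1.
v=11: a=11^5·(≡4), b=11^8·(≡9) mod 11; (4|11)=+1, (9|11)=+1; (−1)^{5·8·5}·(+1)^8·(+1)^5 = +1.
v=23: a=23^4·(≡12), b=23^3·(≡16) mod 23; (12|23)=+1, (16|23)=+1; (−1)^{4·3·11}·(+1)^3·(+1)^4 = +1.
v=∞: 1678061 > 0 and 598 > 0  ⇒  (a,b)_∞ = +1.
v=3: a=3^-2·(≡2), b=3^2·(≡1) mod 3; (2|3)=-1, (1|3)=+1; (−1)^{-2·2·1}·(-1)^2·(+1)^-2 = +1.
v=5: a=5^-4·(≡1), b=5^-6·(≡2) mod 5; (1|5)=+1, (2|5)=-1; (−1)^{-4·-6·2}·(+1)^-6·(-1)^-4 = +1.
v=19: a=19^1·(≡6), b=19^2·(≡17) mod 19; (6|19)=+1, (17|19)=+1; (−1)^{1·2·9}·(+1)^2·(+1)^1 = +1.
v=43: a=43^-4·(≡30), b=43^-8·(≡8) mod 43; (30|43)=-1, (8|43)=-1; (−1)^{-4·-8·21}·(-1)^-8·(-1)^-4 = +1.
v=2: v_2(a)=6, v_2(b)=11; units ≡ 5, 3 (mod 8); ε·ε+αω+βω = 0·1+6·1+11·1 ≡ 1  ⇒  (a,b)_2 = -1.
v=13: a=13^2·(≡5), b=13^3·(≡7) mod 13; (5|13)=-1, (7|13)=-1; (−1)^{2·3·6}·(-1)^3·(-1)^2 = -1.
(1678061, 598 / ℚ) ramifies at {2, 7, 13, 37}: a division algebra.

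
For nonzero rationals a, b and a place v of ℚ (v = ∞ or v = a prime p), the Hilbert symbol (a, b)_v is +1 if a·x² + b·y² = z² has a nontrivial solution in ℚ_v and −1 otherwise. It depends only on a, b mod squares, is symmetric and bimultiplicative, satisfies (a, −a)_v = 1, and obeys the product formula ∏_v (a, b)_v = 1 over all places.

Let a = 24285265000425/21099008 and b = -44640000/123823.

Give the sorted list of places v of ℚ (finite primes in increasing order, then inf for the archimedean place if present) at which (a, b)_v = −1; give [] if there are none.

Mod squares: a ≡ 685906, b ≡ -217. Check v ∈ {∞, 2, 3, 5, 7, 11, 13, 17, 19, 23, 29, 31, 37}.
v=29: a=29^-2·(≡11), b=29^0·(≡18) mod 29; (11|29)=-1, (18|29)=-1; (−1)^{-2·0·14}·(-1)^0·(-1)^-2 = +1.
v=2: v_2(a)=-9, v_2(b)=8; units ≡ 1, 7 (mod 8); ε·ε+αω+βω = 0·1+-9·0+8·0 ≡ 0  ⇒  (a,b)_2 = +1.
v=5: a=5^2·(≡4), b=5^4·(≡2) mod 5; (4|5)=+1, (2|5)=-1; (−1)^{2·4·2}·(+1)^4·(-1)^2 = +1.
v=3: a=3^4·(≡1), b=3^2·(≡2) mod 3; (1|3)=+1, (2|3)=-1; (−1)^{4·2·1}·(+1)^2·(-1)^4 = +1.
v=∞: 685906 > 0 and -217 < 0  ⇒  (a,b)_∞ = +1.
v=11: a=11^2·(≡1), b=11^0·(≡5) mod 11; (1|11)=+1, (5|11)=+1; (−1)^{2·0·5}·(+1)^0·(+1)^2 = +1.
v=7: a=7^-2·(≡2), b=7^-3·(≡2) mod 7; (2|7)=+1, (2|7)=+1; (−1)^{-2·-3·3}·(+1)^-3·(+1)^-2 = +1.
v=31: a=31^1·(≡23), b=31^1·(≡22) mod 31; (23|31)=-1, (22|31)=-1; (−1)^{1·1·15}·(-1)^1·(-1)^1 = -1.
v=17: a=17^2·(≡7), b=17^0·(≡8) mod 17; (7|17)=-1, (8|17)=+1; (−1)^{2·0·8}·(-1)^0·(+1)^2 = +1.
v=19: a=19^0·(≡6), b=19^-2·(≡6) mod 19; (6|19)=+1, (6|19)=+1; (−1)^{0·-2·9}·(+1)^-2·(+1)^0 = +1.
v=13: a=13^1·(≡8), b=13^0·(≡1) mod 13; (8|13)=-1, (1|13)=+1; (−1)^{1·0·6}·(-1)^0·(+1)^1 = +1.
v=23: a=23^1·(≡10), b=23^0·(≡4) mod 23; (10|23)=-1, (4|23)=+1; (−1)^{1·0·11}·(-1)^0·(+1)^1 = +1.
v=37: a=37^1·(≡1), b=37^0·(≡15) mod 37; (1|37)=+1, (15|37)=-1; (−1)^{1·0·18}·(+1)^0·(-1)^1 = -1.
|Ram(685906, -217)| = 2, even; anisotropic at {31, 37}.

[31, 37]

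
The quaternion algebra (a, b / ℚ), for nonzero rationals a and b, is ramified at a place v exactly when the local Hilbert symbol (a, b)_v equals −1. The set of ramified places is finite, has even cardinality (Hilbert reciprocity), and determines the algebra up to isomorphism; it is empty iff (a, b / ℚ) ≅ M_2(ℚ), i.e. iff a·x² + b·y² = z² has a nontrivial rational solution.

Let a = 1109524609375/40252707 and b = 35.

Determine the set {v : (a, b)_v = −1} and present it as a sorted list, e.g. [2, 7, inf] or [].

(a, b) ≡ (21, 35) mod (ℚ^×)²; places V = {2, 3, 5, 7, 11, 13, 37, ∞}.
(a,b)_∞: sgn(21)=+, sgn(35)=+, so +1.
(a,b)_2: α=0, β=0; u≡5, v≡3 (mod 8); ε(u)ε(v)=0·1, αω(v)=0·1, βω(u)=0·1; sum ≡ 0  ⇒  +1.
(a,b)_5: α=8, u≡4; β=1, v≡2 (mod 5); (4|5)=+1, (2|5)=-1; sign (−1)^0·+1^1·-1^8 = +1.
(a,b)_3: α=-5, u≡1; β=0, v≡2 (mod 3); (1|3)=+1, (2|3)=-1; sign (−1)^0·+1^0·-1^-5 = -1.
(a,b)_7: α=5, u≡5; β=1, v≡5 (mod 7); (5|7)=-1, (5|7)=-1; sign (−1)^1·-1^1·-1^5 = -1.
(a,b)_11: α=-2, u≡10; β=0, v≡2 (mod 11); (10|11)=-1, (2|11)=-1; sign (−1)^0·-1^0·-1^-2 = +1.
(a,b)_13: α=2, u≡11; β=0, v≡9 (mod 13); (11|13)=-1, (9|13)=+1; sign (−1)^0·-1^0·+1^2 = +1.
(a,b)_37: α=-2, u≡7; β=0, v≡35 (mod 37); (7|37)=+1, (35|37)=-1; sign (−1)^0·+1^0·-1^-2 = +1.
|Ram(21, 35)| = 2, even; anisotropic at {3, 7}.

[3, 7]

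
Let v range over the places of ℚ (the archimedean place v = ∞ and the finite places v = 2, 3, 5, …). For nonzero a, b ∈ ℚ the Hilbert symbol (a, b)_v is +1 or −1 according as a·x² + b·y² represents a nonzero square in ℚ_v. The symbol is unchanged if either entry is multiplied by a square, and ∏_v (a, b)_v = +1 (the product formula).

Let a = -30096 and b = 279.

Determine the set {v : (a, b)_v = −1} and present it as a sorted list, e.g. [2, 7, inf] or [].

[2, 19]

(a, b) ≡ (-209, 31) mod (ℚ^×)²; places V = {2, 3, 11, 19, 31, ∞}.
(a,b)_∞: sgn(-209)=−, sgn(31)=+, so +1.
(a,b)_2: α=4, β=0; u≡7, v≡7 (mod 8); ε(u)ε(v)=1·1, αω(v)=4·0, βω(u)=0·0; sum ≡ 1  ⇒  -1.
(a,b)_11: α=1, u≡3; β=0, v≡4 (mod 11); (3|11)=+1, (4|11)=+1; sign (−1)^0·+1^0·+1^1 = +1.
(a,b)_19: α=1, u≡12; β=0, v≡13 (mod 19); (12|19)=-1, (13|19)=-1; sign (−1)^0·-1^0·-1^1 = -1.
(a,b)_31: α=0, u≡5; β=1, v≡9 (mod 31); (5|31)=+1, (9|31)=+1; sign (−1)^0·+1^1·+1^0 = +1.
(a,b)_3: α=2, u≡1; β=2, v≡1 (mod 3); (1|3)=+1, (1|3)=+1; sign (−1)^0·+1^2·+1^2 = +1.
(-209, 31 / ℚ) ramifies at {2, 19}: a division algebra.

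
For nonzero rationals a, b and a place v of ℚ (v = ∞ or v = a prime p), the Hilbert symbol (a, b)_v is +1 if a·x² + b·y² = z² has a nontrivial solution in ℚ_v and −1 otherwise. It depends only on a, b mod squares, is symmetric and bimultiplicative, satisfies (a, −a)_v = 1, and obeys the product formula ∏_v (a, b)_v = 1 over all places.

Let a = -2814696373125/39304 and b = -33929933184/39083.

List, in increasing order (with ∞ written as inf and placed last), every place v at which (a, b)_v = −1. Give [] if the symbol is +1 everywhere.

(a, b) ≡ (-18490458, -880498) mod (ℚ^×)²; places V = {2, 3, 5, 7, 11, 13, 17, 19, 29, 47, ∞}.
(a,b)_∞: sgn(-18490458)=−, sgn(-880498)=−, so -1.
(a,b)_13: α=2, u≡10; β=0, v≡7 (mod 13); (10|13)=+1, (7|13)=-1; sign (−1)^0·+1^0·-1^2 = +1.
(a,b)_29: α=1, u≡17; β=1, v≡23 (mod 29); (17|29)=-1, (23|29)=+1; sign (−1)^0·-1^1·+1^1 = -1.
(a,b)_7: α=3, u≡3; β=4, v≡1 (mod 7); (3|7)=-1, (1|7)=+1; sign (−1)^0·-1^4·+1^3 = +1.
(a,b)_17: α=-3, u≡7; β=-1, v≡6 (mod 17); (7|17)=-1, (6|17)=-1; sign (−1)^0·-1^-1·-1^-3 = +1.
(a,b)_47: α=1, u≡23; β=1, v≡45 (mod 47); (23|47)=-1, (45|47)=-1; sign (−1)^1·-1^1·-1^1 = -1.
(a,b)_2: α=-3, β=7; u≡3, v≡7 (mod 8); ε(u)ε(v)=1·1, αω(v)=-3·0, βω(u)=7·1; sum ≡ 0  ⇒  +1.
(a,b)_11: α=0, u≡1; β=-2, v≡10 (mod 11); (1|11)=+1, (10|11)=-1; sign (−1)^0·+1^-2·-1^0 = +1.
(a,b)_19: α=1, u≡5; β=-1, v≡15 (mod 19); (5|19)=+1, (15|19)=-1; sign (−1)^1·+1^-1·-1^1 = +1.
(a,b)_3: α=1, u≡2; β=4, v≡2 (mod 3); (2|3)=-1, (2|3)=-1; sign (−1)^0·-1^4·-1^1 = -1.
(a,b)_5: α=4, u≡2; β=0, v≡2 (mod 5); (2|5)=-1, (2|5)=-1; sign (−1)^0·-1^0·-1^4 = +1.
(-18490458, -880498 / ℚ) ramifies at {3, 29, 47, ∞}: a division algebra.

[3, 29, 47, inf]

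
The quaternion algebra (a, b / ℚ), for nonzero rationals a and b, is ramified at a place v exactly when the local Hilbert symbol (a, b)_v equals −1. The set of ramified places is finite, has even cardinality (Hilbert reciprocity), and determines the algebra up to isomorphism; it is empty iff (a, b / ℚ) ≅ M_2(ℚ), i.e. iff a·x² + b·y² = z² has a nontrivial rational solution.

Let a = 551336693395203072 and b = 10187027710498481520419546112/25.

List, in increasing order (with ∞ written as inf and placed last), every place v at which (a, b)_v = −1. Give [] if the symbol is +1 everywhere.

Mod squares: a ≡ 817, b ≡ 497553. Check v ∈ {∞, 2, 3, 5, 7, 11, 19, 29, 31, 43}.
v=∞: 817 > 0 and 497553 > 0  ⇒  (a,b)_∞ = +1.
v=7: a=7^2·(≡5), b=7^3·(≡4) mod 7; (5|7)=-1, (4|7)=+1; (−1)^{2·3·3}·(-1)^3·(+1)^2 = -1.
v=2: v_2(a)=10, v_2(b)=10; units ≡ 1, 1 (mod 8); ε·ε+αω+βω = 0·0+10·0+10·0 ≡ 0  ⇒  (a,b)_2 = +1.
v=11: a=11^0·(≡5), b=11^2·(≡3) mod 11; (5|11)=+1, (3|11)=+1; (−1)^{0·2·5}·(+1)^2·(+1)^0 = +1.
v=43: a=43^3·(≡37), b=43^5·(≡35) mod 43; (37|43)=-1, (35|43)=+1; (−1)^{3·5·21}·(-1)^5·(+1)^3 = +1.
v=29: a=29^2·(≡9), b=29^3·(≡19) mod 29; (9|29)=+1, (19|29)=-1; (−1)^{2·3·14}·(+1)^3·(-1)^2 = +1.
v=5: a=5^0·(≡2), b=5^-2·(≡2) mod 5; (2|5)=-1, (2|5)=-1; (−1)^{0·-2·2}·(-1)^-2·(-1)^0 = +1.
v=19: a=19^1·(≡5), b=19^5·(≡17) mod 19; (5|19)=+1, (17|19)=+1; (−1)^{1·5·9}·(+1)^5·(+1)^1 = -1.
v=31: a=31^2·(≡22), b=31^0·(≡6) mod 31; (22|31)=-1, (6|31)=-1; (−1)^{2·0·15}·(-1)^0·(-1)^2 = +1.
v=3: a=3^2·(≡1), b=3^3·(≡2) mod 3; (1|3)=+1, (2|3)=-1; (−1)^{2·3·1}·(+1)^3·(-1)^2 = +1.
Ram(817, 497553) = {7, 19}; no ℚ_7-point on the conic.

[7, 19]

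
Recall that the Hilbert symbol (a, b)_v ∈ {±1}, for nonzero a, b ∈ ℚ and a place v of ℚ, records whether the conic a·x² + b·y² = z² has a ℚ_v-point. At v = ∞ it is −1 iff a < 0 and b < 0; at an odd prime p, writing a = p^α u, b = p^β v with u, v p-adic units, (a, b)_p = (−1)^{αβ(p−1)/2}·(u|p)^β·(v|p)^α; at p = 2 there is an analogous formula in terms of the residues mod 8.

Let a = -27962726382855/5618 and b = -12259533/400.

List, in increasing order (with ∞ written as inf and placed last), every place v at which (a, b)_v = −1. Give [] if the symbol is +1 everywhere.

Mod squares: a ≡ -110, b ≡ -7293. Check v ∈ {∞, 2, 3, 5, 11, 13, 17, 31, 41, 53}.
v=11: a=11^3·(≡3), b=11^1·(≡7) mod 11; (3|11)=+1, (7|11)=-1; (−1)^{3·1·5}·(+1)^1·(-1)^3 = +1.
v=5: a=5^1·(≡3), b=5^-2·(≡2) mod 5; (3|5)=-1, (2|5)=-1; (−1)^{1·-2·2}·(-1)^-2·(-1)^1 = -1.
v=2: v_2(a)=-1, v_2(b)=-4; units ≡ 1, 3 (mod 8); ε·ε+αω+βω = 0·1+-1·1+-4·0 ≡ 1  ⇒  (a,b)_2 = -1.
v=31: a=31^2·(≡1), b=31^0·(≡29) mod 31; (1|31)=+1, (29|31)=-1; (−1)^{2·0·15}·(+1)^0·(-1)^2 = +1.
v=∞: -110 < 0 and -7293 < 0  ⇒  (a,b)_∞ = -1.
v=13: a=13^0·(≡11), b=13^1·(≡7) mod 13; (11|13)=-1, (7|13)=-1; (−1)^{0·1·6}·(-1)^1·(-1)^0 = -1.
v=41: a=41^2·(≡11), b=41^2·(≡20) mod 41; (11|41)=-1, (20|41)=+1; (−1)^{2·2·20}·(-1)^2·(+1)^2 = +1.
v=53: a=53^-2·(≡46), b=53^0·(≡33) mod 53; (46|53)=+1, (33|53)=-1; (−1)^{-2·0·26}·(+1)^0·(-1)^-2 = +1.
v=3: a=3^2·(≡1), b=3^1·(≡2) mod 3; (1|3)=+1, (2|3)=-1; (−1)^{2·1·1}·(+1)^1·(-1)^2 = +1.
v=17: a=17^2·(≡9), b=17^1·(≡16) mod 17; (9|17)=+1, (16|17)=+1; (−1)^{2·1·8}·(+1)^1·(+1)^2 = +1.
(-110, -7293 / ℚ) ramifies at {2, 5, 13, ∞}: a division algebra.

[2, 5, 13, inf]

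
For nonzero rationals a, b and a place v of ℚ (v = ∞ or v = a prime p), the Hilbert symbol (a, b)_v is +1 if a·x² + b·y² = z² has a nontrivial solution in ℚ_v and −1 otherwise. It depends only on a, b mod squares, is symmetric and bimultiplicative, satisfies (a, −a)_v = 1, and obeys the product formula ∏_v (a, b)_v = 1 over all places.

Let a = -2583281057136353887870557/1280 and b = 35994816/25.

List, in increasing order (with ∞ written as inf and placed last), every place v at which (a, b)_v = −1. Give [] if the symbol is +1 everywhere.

Mod squares: a ≡ -36465, b ≡ 62491. Check v ∈ {∞, 2, 3, 5, 7, 11, 13, 17, 19, 23}.
v=11: a=11^1·(≡7), b=11^1·(≡3) mod 11; (7|11)=-1, (3|11)=+1; (−1)^{1·1·5}·(-1)^1·(+1)^1 = +1.
v=19: a=19^8·(≡18), b=19^1·(≡2) mod 19; (18|19)=-1, (2|19)=-1; (−1)^{8·1·9}·(-1)^1·(-1)^8 = -1.
v=2: v_2(a)=-8, v_2(b)=6; units ≡ 7, 3 (mod 8); ε·ε+αω+βω = 1·1+-8·1+6·0 ≡ 1  ⇒  (a,b)_2 = -1.
v=7: a=7^2·(≡5), b=7^0·(≡1) mod 7; (5|7)=-1, (1|7)=+1; (−1)^{2·0·3}·(-1)^0·(+1)^2 = +1.
v=17: a=17^1·(≡7), b=17^0·(≡13) mod 17; (7|17)=-1, (13|17)=+1; (−1)^{1·0·8}·(-1)^0·(+1)^1 = +1.
v=5: a=5^-1·(≡3), b=5^-2·(≡1) mod 5; (3|5)=-1, (1|5)=+1; (−1)^{-1·-2·2}·(-1)^-2·(+1)^-1 = +1.
v=23: a=23^4·(≡3), b=23^1·(≡13) mod 23; (3|23)=+1, (13|23)=+1; (−1)^{4·1·11}·(+1)^1·(+1)^4 = +1.
v=13: a=13^3·(≡3), b=13^1·(≡12) mod 13; (3|13)=+1, (12|13)=+1; (−1)^{3·1·6}·(+1)^1·(+1)^3 = +1.
v=3: a=3^3·(≡1), b=3^2·(≡1) mod 3; (1|3)=+1, (1|3)=+1; (−1)^{3·2·1}·(+1)^2·(+1)^3 = +1.
v=∞: -36465 < 0 and 62491 > 0  ⇒  (a,b)_∞ = +1.
(-36465, 62491 / ℚ) ramifies at {2, 19}: a division algebra.

[2, 19]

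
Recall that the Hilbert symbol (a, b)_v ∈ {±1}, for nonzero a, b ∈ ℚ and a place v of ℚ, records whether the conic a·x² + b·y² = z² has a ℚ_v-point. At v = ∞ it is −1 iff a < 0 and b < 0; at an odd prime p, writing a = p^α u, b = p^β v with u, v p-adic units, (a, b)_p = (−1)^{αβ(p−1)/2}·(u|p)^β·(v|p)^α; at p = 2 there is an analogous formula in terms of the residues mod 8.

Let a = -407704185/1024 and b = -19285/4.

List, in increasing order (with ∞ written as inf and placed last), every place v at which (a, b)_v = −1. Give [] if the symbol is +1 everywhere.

(a, b) ≡ (-665, -19285) mod (ℚ^×)²; places V = {2, 3, 5, 7, 19, 29, ∞}.
(a,b)_19: α=1, u≡14; β=1, v≡17 (mod 19); (14|19)=-1, (17|19)=+1; sign (−1)^1·-1^1·+1^1 = +1.
(a,b)_5: α=1, u≡2; β=1, v≡2 (mod 5); (2|5)=-1, (2|5)=-1; sign (−1)^0·-1^1·-1^1 = +1.
(a,b)_29: α=2, u≡17; β=1, v≡15 (mod 29); (17|29)=-1, (15|29)=-1; sign (−1)^0·-1^1·-1^2 = -1.
(a,b)_∞: sgn(-665)=−, sgn(-19285)=−, so -1.
(a,b)_3: α=6, u≡1; β=0, v≡2 (mod 3); (1|3)=+1, (2|3)=-1; sign (−1)^0·+1^0·-1^6 = +1.
(a,b)_2: α=-10, β=-2; u≡7, v≡3 (mod 8); ε(u)ε(v)=1·1, αω(v)=-10·1, βω(u)=-2·0; sum ≡ 1  ⇒  -1.
(a,b)_7: α=1, u≡5; β=1, v≡6 (mod 7); (5|7)=-1, (6|7)=-1; sign (−1)^1·-1^1·-1^1 = -1.
Ram(-665, -19285) = {2, 7, 29, ∞}; no ℚ_2-point on the conic.

[2, 7, 29, inf]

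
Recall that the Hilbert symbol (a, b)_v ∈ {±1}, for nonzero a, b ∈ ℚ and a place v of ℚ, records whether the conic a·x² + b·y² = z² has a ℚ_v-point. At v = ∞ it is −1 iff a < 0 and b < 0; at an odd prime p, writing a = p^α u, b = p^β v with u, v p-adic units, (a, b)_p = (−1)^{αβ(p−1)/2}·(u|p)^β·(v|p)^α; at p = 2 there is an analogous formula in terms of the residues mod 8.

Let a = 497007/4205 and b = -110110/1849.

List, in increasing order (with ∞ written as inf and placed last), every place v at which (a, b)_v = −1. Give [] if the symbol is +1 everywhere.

Mod squares: a ≡ 115, b ≡ -910. Check v ∈ {∞, 2, 3, 5, 7, 11, 13, 23, 29, 43}.
v=23: a=23^1·(≡20), b=23^0·(≡22) mod 23; (20|23)=-1, (22|23)=-1; (−1)^{1·0·11}·(-1)^0·(-1)^1 = -1.
v=43: a=43^0·(≡32), b=43^-2·(≡13) mod 43; (32|43)=-1, (13|43)=+1; (−1)^{0·-2·21}·(-1)^-2·(+1)^0 = +1.
v=5: a=5^-1·(≡2), b=5^1·(≡2) mod 5; (2|5)=-1, (2|5)=-1; (−1)^{-1·1·2}·(-1)^1·(-1)^-1 = +1.
v=11: a=11^0·(≡9), b=11^2·(≡3) mod 11; (9|11)=+1, (3|11)=+1; (−1)^{0·2·5}·(+1)^2·(+1)^0 = +1.
v=3: a=3^2·(≡1), b=3^0·(≡2) mod 3; (1|3)=+1, (2|3)=-1; (−1)^{2·0·1}·(+1)^0·(-1)^2 = +1.
v=2: v_2(a)=0, v_2(b)=1; units ≡ 3, 1 (mod 8); ε·ε+αω+βω = 1·0+0·0+1·1 ≡ 1  ⇒  (a,b)_2 = -1.
v=13: a=13^0·(≡5), b=13^1·(≡2) mod 13; (5|13)=-1, (2|13)=-1; (−1)^{0·1·6}·(-1)^1·(-1)^0 = -1.
v=∞: 115 > 0 and -910 < 0  ⇒  (a,b)_∞ = +1.
v=7: a=7^4·(≡5), b=7^1·(≡6) mod 7; (5|7)=-1, (6|7)=-1; (−1)^{4·1·3}·(-1)^1·(-1)^4 = -1.
v=29: a=29^-2·(≡1), b=29^0·(≡12) mod 29; (1|29)=+1, (12|29)=-1; (−1)^{-2·0·14}·(+1)^0·(-1)^-2 = +1.
|Ram(115, -910)| = 4, even; anisotropic at {2, 7, 13, 23}.

[2, 7, 13, 23]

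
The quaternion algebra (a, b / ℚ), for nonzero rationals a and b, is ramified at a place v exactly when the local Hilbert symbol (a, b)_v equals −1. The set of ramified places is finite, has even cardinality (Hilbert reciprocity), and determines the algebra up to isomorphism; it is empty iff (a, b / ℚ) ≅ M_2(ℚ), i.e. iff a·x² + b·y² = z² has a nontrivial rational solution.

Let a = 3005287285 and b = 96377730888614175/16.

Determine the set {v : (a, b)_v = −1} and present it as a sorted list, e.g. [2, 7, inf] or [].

(a, b) ≡ (146965, 143) mod (ℚ^×)²; places V = {2, 3, 5, 7, 11, 13, 17, 19, ∞}.
(a,b)_3: α=0, u≡1; β=2, v≡2 (mod 3); (1|3)=+1, (2|3)=-1; sign (−1)^0·+1^2·-1^0 = +1.
(a,b)_19: α=1, u≡10; β=2, v≡3 (mod 19); (10|19)=-1, (3|19)=-1; sign (−1)^0·-1^2·-1^1 = -1.
(a,b)_7: α=1, u≡4; β=4, v≡5 (mod 7); (4|7)=+1, (5|7)=-1; sign (−1)^0·+1^4·-1^1 = -1.
(a,b)_2: α=0, β=-4; u≡5, v≡7 (mod 8); ε(u)ε(v)=0·1, αω(v)=0·0, βω(u)=-4·1; sum ≡ 0  ⇒  +1.
(a,b)_11: α=2, u≡9; β=3, v≡6 (mod 11); (9|11)=+1, (6|11)=-1; sign (−1)^0·+1^3·-1^2 = +1.
(a,b)_∞: sgn(146965)=+, sgn(143)=+, so +1.
(a,b)_5: α=1, u≡2; β=2, v≡2 (mod 5); (2|5)=-1, (2|5)=-1; sign (−1)^0·-1^2·-1^1 = -1.
(a,b)_17: α=1, u≡16; β=0, v≡5 (mod 17); (16|17)=+1, (5|17)=-1; sign (−1)^0·+1^0·-1^1 = -1.
(a,b)_13: α=3, u≡6; β=5, v≡2 (mod 13); (6|13)=-1, (2|13)=-1; sign (−1)^0·-1^5·-1^3 = +1.
|Ram(146965, 143)| = 4, even; anisotropic at {5, 7, 17, 19}.

[5, 7, 17, 19]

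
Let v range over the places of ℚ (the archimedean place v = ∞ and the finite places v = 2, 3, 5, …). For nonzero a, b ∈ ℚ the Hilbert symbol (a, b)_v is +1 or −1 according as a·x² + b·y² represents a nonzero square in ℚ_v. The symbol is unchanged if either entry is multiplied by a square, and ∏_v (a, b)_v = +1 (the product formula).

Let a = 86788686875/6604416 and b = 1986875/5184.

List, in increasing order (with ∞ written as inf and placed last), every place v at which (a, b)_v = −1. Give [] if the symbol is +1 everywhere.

Mod squares: a ≡ 286, b ≡ 11. Check v ∈ {∞, 2, 3, 5, 7, 11, 13, 17, 19}.
v=2: v_2(a)=-7, v_2(b)=-6; units ≡ 7, 3 (mod 8); ε·ε+αω+βω = 1·1+-7·1+-6·0 ≡ 0  ⇒  (a,b)_2 = +1.
v=3: a=3^-4·(≡1), b=3^-4·(≡2) mod 3; (1|3)=+1, (2|3)=-1; (−1)^{-4·-4·1}·(+1)^-4·(-1)^-4 = +1.
v=19: a=19^2·(≡9), b=19^0·(≡4) mod 19; (9|19)=+1, (4|19)=+1; (−1)^{2·0·9}·(+1)^0·(+1)^2 = +1.
v=17: a=17^2·(≡5), b=17^2·(≡10) mod 17; (5|17)=-1, (10|17)=-1; (−1)^{2·2·8}·(-1)^2·(-1)^2 = +1.
v=11: a=11^3·(≡9), b=11^1·(≡9) mod 11; (9|11)=+1, (9|11)=+1; (−1)^{3·1·5}·(+1)^1·(+1)^3 = -1.
v=5: a=5^4·(≡4), b=5^4·(≡1) mod 5; (4|5)=+1, (1|5)=+1; (−1)^{4·4·2}·(+1)^4·(+1)^4 = +1.
v=∞: 286 > 0 and 11 > 0  ⇒  (a,b)_∞ = +1.
v=13: a=13^-1·(≡4), b=13^0·(≡2) mod 13; (4|13)=+1, (2|13)=-1; (−1)^{-1·0·6}·(+1)^0·(-1)^-1 = -1.
v=7: a=7^-2·(≡5), b=7^0·(≡4) mod 7; (5|7)=-1, (4|7)=+1; (−1)^{-2·0·3}·(-1)^0·(+1)^-2 = +1.
Ram(286, 11) = {11, 13}; no ℚ_11-point on the conic.

[11, 13]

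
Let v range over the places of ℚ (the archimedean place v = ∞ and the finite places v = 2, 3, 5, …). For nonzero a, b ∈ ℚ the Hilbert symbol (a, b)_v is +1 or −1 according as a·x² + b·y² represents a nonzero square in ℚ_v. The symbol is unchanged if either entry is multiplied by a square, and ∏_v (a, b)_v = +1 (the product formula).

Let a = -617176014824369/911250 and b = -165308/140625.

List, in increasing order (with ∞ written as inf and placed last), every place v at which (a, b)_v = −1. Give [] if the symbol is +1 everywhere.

(a, b) ≡ (-2002, -143) mod (ℚ^×)²; places V = {2, 3, 5, 7, 11, 13, 17, 19, ∞}.
(a,b)_7: α=1, u≡4; β=0, v≡2 (mod 7); (4|7)=+1, (2|7)=+1; sign (−1)^0·+1^0·+1^1 = +1.
(a,b)_∞: sgn(-2002)=−, sgn(-143)=−, so -1.
(a,b)_11: α=3, u≡4; β=1, v≡9 (mod 11); (4|11)=+1, (9|11)=+1; sign (−1)^1·+1^1·+1^3 = -1.
(a,b)_17: α=4, u≡16; β=2, v≡6 (mod 17); (16|17)=+1, (6|17)=-1; sign (−1)^0·+1^2·-1^4 = +1.
(a,b)_19: α=2, u≡10; β=0, v≡5 (mod 19); (10|19)=-1, (5|19)=+1; sign (−1)^0·-1^0·+1^2 = +1.
(a,b)_5: α=-4, u≡2; β=-6, v≡3 (mod 5); (2|5)=-1, (3|5)=-1; sign (−1)^0·-1^-6·-1^-4 = +1.
(a,b)_2: α=-1, β=2; u≡7, v≡1 (mod 8); ε(u)ε(v)=1·0, αω(v)=-1·0, βω(u)=2·0; sum ≡ 0  ⇒  +1.
(a,b)_13: α=3, u≡11; β=1, v≡6 (mod 13); (11|13)=-1, (6|13)=-1; sign (−1)^0·-1^1·-1^3 = +1.
(a,b)_3: α=-6, u≡2; β=-2, v≡1 (mod 3); (2|3)=-1, (1|3)=+1; sign (−1)^0·-1^-2·+1^-6 = +1.
(-2002, -143 / ℚ) ramifies at {11, ∞}: a division algebra.

[11, inf]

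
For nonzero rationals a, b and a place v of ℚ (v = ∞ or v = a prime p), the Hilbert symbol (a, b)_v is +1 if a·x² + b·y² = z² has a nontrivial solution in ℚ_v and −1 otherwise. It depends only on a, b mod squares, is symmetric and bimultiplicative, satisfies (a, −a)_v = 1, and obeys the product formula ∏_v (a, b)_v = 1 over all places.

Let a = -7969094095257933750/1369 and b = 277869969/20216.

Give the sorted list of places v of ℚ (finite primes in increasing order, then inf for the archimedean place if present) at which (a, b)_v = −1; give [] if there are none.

[2, 23]

Mod squares: a ≡ -28294, b ≡ 15134. Check v ∈ {∞, 2, 3, 5, 7, 13, 19, 23, 37, 43, 47}.
v=47: a=47^3·(≡8), b=47^1·(≡23) mod 47; (8|47)=+1, (23|47)=-1; (−1)^{3·1·23}·(+1)^1·(-1)^3 = +1.
v=37: a=37^-2·(≡3), b=37^0·(≡11) mod 37; (3|37)=+1, (11|37)=+1; (−1)^{-2·0·18}·(+1)^0·(+1)^-2 = +1.
v=23: a=23^4·(≡17), b=23^1·(≡22) mod 23; (17|23)=-1, (22|23)=-1; (−1)^{4·1·11}·(-1)^1·(-1)^4 = -1.
v=13: a=13^0·(≡11), b=13^4·(≡5) mod 13; (11|13)=-1, (5|13)=-1; (−1)^{0·4·6}·(-1)^4·(-1)^0 = +1.
v=∞: -28294 < 0 and 15134 > 0  ⇒  (a,b)_∞ = +1.
v=43: a=43^1·(≡34), b=43^0·(≡38) mod 43; (34|43)=-1, (38|43)=+1; (−1)^{1·0·21}·(-1)^0·(+1)^1 = +1.
v=2: v_2(a)=1, v_2(b)=-3; units ≡ 5, 7 (mod 8); ε·ε+αω+βω = 0·1+1·0+-3·1 ≡ 1  ⇒  (a,b)_2 = -1.
v=19: a=19^0·(≡9), b=19^-2·(≡15) mod 19; (9|19)=+1, (15|19)=-1; (−1)^{0·-2·9}·(+1)^-2·(-1)^0 = +1.
v=5: a=5^4·(≡4), b=5^0·(≡4) mod 5; (4|5)=+1, (4|5)=+1; (−1)^{4·0·2}·(+1)^0·(+1)^4 = +1.
v=3: a=3^6·(≡2), b=3^2·(≡2) mod 3; (2|3)=-1, (2|3)=-1; (−1)^{6·2·1}·(-1)^2·(-1)^6 = +1.
v=7: a=7^1·(≡2), b=7^-1·(≡5) mod 7; (2|7)=+1, (5|7)=-1; (−1)^{1·-1·3}·(+1)^-1·(-1)^1 = +1.
|Ram(-28294, 15134)| = 2, even; anisotropic at {2, 23}.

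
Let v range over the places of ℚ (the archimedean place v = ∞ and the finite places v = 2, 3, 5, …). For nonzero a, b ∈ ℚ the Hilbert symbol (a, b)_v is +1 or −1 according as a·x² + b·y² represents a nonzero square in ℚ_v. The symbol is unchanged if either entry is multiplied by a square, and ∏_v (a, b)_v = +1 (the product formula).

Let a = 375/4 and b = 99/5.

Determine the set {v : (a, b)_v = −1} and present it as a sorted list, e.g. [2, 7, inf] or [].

Mod squares: a ≡ 15, b ≡ 55. Check v ∈ {∞, 2, 3, 5, 11}.
v=3: a=3^1·(≡2), b=3^2·(≡1) mod 3; (2|3)=-1, (1|3)=+1; (−1)^{1·2·1}·(-1)^2·(+1)^1 = +1.
v=2: v_2(a)=-2, v_2(b)=0; units ≡ 7, 7 (mod 8); ε·ε+αω+βω = 1·1+-2·0+0·0 ≡ 1  ⇒  (a,b)_2 = -1.
v=∞: 15 > 0 and 55 > 0  ⇒  (a,b)_∞ = +1.
v=11: a=11^0·(≡3), b=11^1·(≡4) mod 11; (3|11)=+1, (4|11)=+1; (−1)^{0·1·5}·(+1)^1·(+1)^0 = +1.
v=5: a=5^3·(≡2), b=5^-1·(≡4) mod 5; (2|5)=-1, (4|5)=+1; (−1)^{3·-1·2}·(-1)^-1·(+1)^3 = -1.
Ram(15, 55) = {2, 5}; no ℚ_2-point on the conic.

[2, 5]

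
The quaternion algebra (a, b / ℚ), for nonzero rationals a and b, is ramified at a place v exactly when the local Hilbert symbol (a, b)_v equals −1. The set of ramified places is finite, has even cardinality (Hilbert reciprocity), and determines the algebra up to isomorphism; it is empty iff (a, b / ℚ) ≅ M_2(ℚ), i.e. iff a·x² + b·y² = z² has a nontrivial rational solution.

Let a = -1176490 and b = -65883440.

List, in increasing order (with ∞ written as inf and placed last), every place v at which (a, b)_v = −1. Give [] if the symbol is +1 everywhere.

[2, inf]

(a, b) ≡ (-10, -35) mod (ℚ^×)²; places V = {2, 5, 7, ∞}.
(a,b)_2: α=1, β=4; u≡3, v≡5 (mod 8); ε(u)ε(v)=1·0, αω(v)=1·1, βω(u)=4·1; sum ≡ 1  ⇒  -1.
(a,b)_7: α=6, u≡4; β=7, v≡4 (mod 7); (4|7)=+1, (4|7)=+1; sign (−1)^0·+1^7·+1^6 = +1.
(a,b)_5: α=1, u≡2; β=1, v≡2 (mod 5); (2|5)=-1, (2|5)=-1; sign (−1)^0·-1^1·-1^1 = +1.
(a,b)_∞: sgn(-10)=−, sgn(-35)=−, so -1.
Ram(-10, -35) = {2, ∞}; no ℚ_2-point on the conic.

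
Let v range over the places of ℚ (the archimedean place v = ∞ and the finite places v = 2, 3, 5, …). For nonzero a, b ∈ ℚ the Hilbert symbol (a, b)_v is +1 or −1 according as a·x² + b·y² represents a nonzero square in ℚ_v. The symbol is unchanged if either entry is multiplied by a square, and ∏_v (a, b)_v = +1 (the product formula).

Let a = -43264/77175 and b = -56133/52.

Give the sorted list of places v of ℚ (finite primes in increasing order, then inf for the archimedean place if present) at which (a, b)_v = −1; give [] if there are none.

[13, inf]

Mod squares: a ≡ -7, b ≡ -1001. Check v ∈ {∞, 2, 3, 5, 7, 11, 13}.
v=3: a=3^-2·(≡2), b=3^6·(≡1) mod 3; (2|3)=-1, (1|3)=+1; (−1)^{-2·6·1}·(-1)^6·(+1)^-2 = +1.
v=5: a=5^-2·(≡3), b=5^0·(≡1) mod 5; (3|5)=-1, (1|5)=+1; (−1)^{-2·0·2}·(-1)^0·(+1)^-2 = +1.
v=∞: -7 < 0 and -1001 < 0  ⇒  (a,b)_∞ = -1.
v=13: a=13^2·(≡8), b=13^-1·(≡10) mod 13; (8|13)=-1, (10|13)=+1; (−1)^{2·-1·6}·(-1)^-1·(+1)^2 = -1.
v=2: v_2(a)=8, v_2(b)=-2; units ≡ 1, 7 (mod 8); ε·ε+αω+βω = 0·1+8·0+-2·0 ≡ 0  ⇒  (a,b)_2 = +1.
v=7: a=7^-3·(≡3), b=7^1·(≡1) mod 7; (3|7)=-1, (1|7)=+1; (−1)^{-3·1·3}·(-1)^1·(+1)^-3 = +1.
v=11: a=11^0·(≡1), b=11^1·(≡7) mod 11; (1|11)=+1, (7|11)=-1; (−1)^{0·1·5}·(+1)^1·(-1)^0 = +1.
|Ram(-7, -1001)| = 2, even; anisotropic at {13, ∞}.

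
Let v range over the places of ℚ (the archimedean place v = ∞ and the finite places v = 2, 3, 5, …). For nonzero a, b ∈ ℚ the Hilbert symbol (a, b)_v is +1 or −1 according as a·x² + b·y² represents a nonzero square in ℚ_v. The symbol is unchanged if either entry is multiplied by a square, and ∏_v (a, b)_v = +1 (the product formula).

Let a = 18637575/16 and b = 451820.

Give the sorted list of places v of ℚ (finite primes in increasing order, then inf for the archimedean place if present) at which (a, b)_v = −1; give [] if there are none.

Mod squares: a ≡ 745503, b ≡ 112955. Check v ∈ {∞, 2, 3, 5, 11, 19, 29, 41}.
v=29: a=29^1·(≡4), b=29^1·(≡7) mod 29; (4|29)=+1, (7|29)=+1; (−1)^{1·1·14}·(+1)^1·(+1)^1 = +1.
v=5: a=5^2·(≡3), b=5^1·(≡4) mod 5; (3|5)=-1, (4|5)=+1; (−1)^{2·1·2}·(-1)^1·(+1)^2 = -1.
v=3: a=3^1·(≡2), b=3^0·(≡2) mod 3; (2|3)=-1, (2|3)=-1; (−1)^{1·0·1}·(-1)^0·(-1)^1 = -1.
v=11: a=11^1·(≡10), b=11^0·(≡6) mod 11; (10|11)=-1, (6|11)=-1; (−1)^{1·0·5}·(-1)^0·(-1)^1 = -1.
v=∞: 745503 > 0 and 112955 > 0  ⇒  (a,b)_∞ = +1.
v=41: a=41^1·(≡21), b=41^1·(≡32) mod 41; (21|41)=+1, (32|41)=+1; (−1)^{1·1·20}·(+1)^1·(+1)^1 = +1.
v=19: a=19^1·(≡15), b=19^1·(≡11) mod 19; (15|19)=-1, (11|19)=+1; (−1)^{1·1·9}·(-1)^1·(+1)^1 = +1.
v=2: v_2(a)=-4, v_2(b)=2; units ≡ 7, 3 (mod 8); ε·ε+αω+βω = 1·1+-4·1+2·0 ≡ 1  ⇒  (a,b)_2 = -1.
(745503, 112955 / ℚ) ramifies at {2, 3, 5, 11}: a division algebra.

[2, 3, 5, 11]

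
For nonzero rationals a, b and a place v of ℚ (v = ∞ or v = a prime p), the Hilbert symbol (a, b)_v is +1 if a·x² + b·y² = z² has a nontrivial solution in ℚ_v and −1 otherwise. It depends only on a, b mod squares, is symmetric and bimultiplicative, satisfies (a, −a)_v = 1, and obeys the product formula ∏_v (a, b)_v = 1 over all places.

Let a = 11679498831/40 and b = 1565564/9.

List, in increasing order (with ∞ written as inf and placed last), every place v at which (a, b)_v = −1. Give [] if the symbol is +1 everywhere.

[2, 3, 13, 23]

Mod squares: a ≡ 48644310, b ≡ 391391. Check v ∈ {∞, 2, 3, 5, 7, 11, 13, 17, 23, 29}.
v=11: a=11^1·(≡9), b=11^1·(≡8) mod 11; (9|11)=+1, (8|11)=-1; (−1)^{1·1·5}·(+1)^1·(-1)^1 = +1.
v=∞: 48644310 > 0 and 391391 > 0  ⇒  (a,b)_∞ = +1.
v=17: a=17^1·(≡5), b=17^1·(≡6) mod 17; (5|17)=-1, (6|17)=-1; (−1)^{1·1·8}·(-1)^1·(-1)^1 = +1.
v=23: a=23^1·(≡5), b=23^1·(≡14) mod 23; (5|23)=-1, (14|23)=-1; (−1)^{1·1·11}·(-1)^1·(-1)^1 = -1.
v=3: a=3^1·(≡1), b=3^-2·(≡2) mod 3; (1|3)=+1, (2|3)=-1; (−1)^{1·-2·1}·(+1)^-2·(-1)^1 = -1.
v=2: v_2(a)=-3, v_2(b)=2; units ≡ 3, 7 (mod 8); ε·ε+αω+βω = 1·1+-3·0+2·1 ≡ 1  ⇒  (a,b)_2 = -1.
v=29: a=29^1·(≡1), b=29^0·(≡16) mod 29; (1|29)=+1, (16|29)=+1; (−1)^{1·0·14}·(+1)^0·(+1)^1 = +1.
v=13: a=13^1·(≡7), b=13^1·(≡1) mod 13; (7|13)=-1, (1|13)=+1; (−1)^{1·1·6}·(-1)^1·(+1)^1 = -1.
v=7: a=7^4·(≡1), b=7^1·(≡1) mod 7; (1|7)=+1, (1|7)=+1; (−1)^{4·1·3}·(+1)^1·(+1)^4 = +1.
v=5: a=5^-1·(≡2), b=5^0·(≡1) mod 5; (2|5)=-1, (1|5)=+1; (−1)^{-1·0·2}·(-1)^0·(+1)^-1 = +1.
|Ram(48644310, 391391)| = 4, even; anisotropic at {2, 3, 13, 23}.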